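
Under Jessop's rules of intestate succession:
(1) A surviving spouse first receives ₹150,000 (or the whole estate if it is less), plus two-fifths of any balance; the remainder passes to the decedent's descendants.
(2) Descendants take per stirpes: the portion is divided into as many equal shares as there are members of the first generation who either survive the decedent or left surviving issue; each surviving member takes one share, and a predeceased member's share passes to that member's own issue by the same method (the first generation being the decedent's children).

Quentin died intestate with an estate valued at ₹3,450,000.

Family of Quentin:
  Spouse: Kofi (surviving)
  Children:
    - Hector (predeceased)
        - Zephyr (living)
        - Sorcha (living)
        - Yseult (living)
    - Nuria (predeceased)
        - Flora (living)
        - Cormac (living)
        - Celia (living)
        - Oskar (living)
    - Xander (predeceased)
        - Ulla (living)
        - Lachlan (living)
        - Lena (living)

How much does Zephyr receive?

Kofi first takes ₹150,000, leaving a balance of ₹3,300,000. Kofi then takes two-fifths of the balance (₹1,320,000), for a total of ₹1,470,000. The remaining ₹1,980,000 passes to the descendants.
The descendants' portion (₹1,980,000) is divided into 3 shares of ₹660,000: Hector's ₹660,000 share passes to Hector's issue; Nuria's ₹660,000 share passes to Nuria's issue; Xander's ₹660,000 share passes to Xander's issue.
Hector's share (₹660,000) is divided into 3 shares of ₹220,000: Zephyr, Sorcha, and Yseult each take ₹220,000.
Nuria's share (₹660,000) is divided into 4 shares of ₹165,000: Flora, Cormac, Celia, and Oskar each take ₹165,000.
Xander's share (₹660,000) is divided into 3 shares of ₹220,000: Ulla, Lachlan, and Lena each take ₹220,000.

Zephyr receives ₹220,000.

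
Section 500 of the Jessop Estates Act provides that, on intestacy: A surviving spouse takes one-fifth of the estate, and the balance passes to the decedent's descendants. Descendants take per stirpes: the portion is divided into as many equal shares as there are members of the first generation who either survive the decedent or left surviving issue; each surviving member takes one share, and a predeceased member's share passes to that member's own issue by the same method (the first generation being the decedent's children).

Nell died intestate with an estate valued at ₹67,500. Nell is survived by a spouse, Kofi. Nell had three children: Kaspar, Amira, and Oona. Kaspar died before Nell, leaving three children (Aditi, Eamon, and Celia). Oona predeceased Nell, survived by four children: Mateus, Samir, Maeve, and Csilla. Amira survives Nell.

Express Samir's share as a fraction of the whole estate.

Samir receives 1/15 of the estate.

Kofi takes one-fifth of ₹67,500 = ₹13,500. The remaining ₹54,000 passes to the descendants.
The descendants' portion (₹54,000) is divided into 3 shares of ₹18,000: Amira takes ₹18,000; Kaspar's ₹18,000 share passes to Kaspar's issue; Oona's ₹18,000 share passes to Oona's issue.
Kaspar's share (₹18,000) is divided into 3 shares of ₹6,000: Aditi, Eamon, and Celia each take ₹6,000.
Oona's share (₹18,000) is divided into 4 shares of ₹4,500: Mateus, Samir, Maeve, and Csilla each take ₹4,500.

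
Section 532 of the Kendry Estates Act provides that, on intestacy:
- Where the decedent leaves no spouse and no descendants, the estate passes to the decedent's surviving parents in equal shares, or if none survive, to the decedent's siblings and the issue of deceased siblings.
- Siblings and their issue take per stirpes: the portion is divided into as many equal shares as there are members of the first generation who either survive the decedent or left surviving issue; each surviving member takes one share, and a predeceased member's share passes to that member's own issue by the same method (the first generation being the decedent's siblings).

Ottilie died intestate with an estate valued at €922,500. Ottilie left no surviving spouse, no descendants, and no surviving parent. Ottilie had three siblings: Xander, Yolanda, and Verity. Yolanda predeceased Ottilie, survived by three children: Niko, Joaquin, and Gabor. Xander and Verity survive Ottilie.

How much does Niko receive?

The entire €922,500 passes to the siblings and their issue.
That amount (€922,500) is divided into 3 shares of €307,500: Xander and Verity each take €307,500; Yolanda's €307,500 share passes to Yolanda's issue.
Yolanda's share (€307,500) is divided into 3 shares of €102,500: Niko, Joaquin, and Gabor each take €102,500.

Niko receives €102,500.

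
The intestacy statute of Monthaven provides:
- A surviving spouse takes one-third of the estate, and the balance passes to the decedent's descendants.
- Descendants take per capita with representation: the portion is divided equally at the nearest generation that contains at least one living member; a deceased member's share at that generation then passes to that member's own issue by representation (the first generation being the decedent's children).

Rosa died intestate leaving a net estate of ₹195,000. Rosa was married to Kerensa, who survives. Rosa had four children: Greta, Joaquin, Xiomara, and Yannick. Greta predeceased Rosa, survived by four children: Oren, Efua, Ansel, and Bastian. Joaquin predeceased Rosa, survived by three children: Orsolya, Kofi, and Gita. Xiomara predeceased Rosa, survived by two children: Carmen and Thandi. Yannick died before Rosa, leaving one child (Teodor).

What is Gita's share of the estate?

Gita receives ₹13,000.

Kerensa takes one-third of ₹195,000 = ₹65,000. The remaining ₹130,000 passes to the descendants.
No child survives, so the initial division is made at the grandchildren's generation.
The descendants' portion (₹130,000) is divided into 10 shares of ₹13,000: Oren, Efua, Ansel, Bastian, Orsolya, Kofi, Gita, Carmen, Thandi, and Teodor each take ₹13,000.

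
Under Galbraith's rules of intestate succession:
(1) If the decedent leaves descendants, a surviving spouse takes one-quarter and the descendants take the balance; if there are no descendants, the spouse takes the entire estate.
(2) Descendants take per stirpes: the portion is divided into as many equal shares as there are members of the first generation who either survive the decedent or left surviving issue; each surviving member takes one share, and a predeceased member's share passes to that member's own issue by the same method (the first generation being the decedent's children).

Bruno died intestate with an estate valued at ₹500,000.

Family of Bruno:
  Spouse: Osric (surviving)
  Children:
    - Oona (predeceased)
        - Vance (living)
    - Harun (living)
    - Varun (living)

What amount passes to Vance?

Vance receives ₹125,000.

Osric takes one-quarter of ₹500,000 = ₹125,000. The remaining ₹375,000 passes to the descendants.
The descendants' portion (₹375,000) is divided into 3 shares of ₹125,000: Harun and Varun each take ₹125,000; Oona's ₹125,000 share passes to Oona's issue.
Oona's share (₹125,000) passes entirely to Vance.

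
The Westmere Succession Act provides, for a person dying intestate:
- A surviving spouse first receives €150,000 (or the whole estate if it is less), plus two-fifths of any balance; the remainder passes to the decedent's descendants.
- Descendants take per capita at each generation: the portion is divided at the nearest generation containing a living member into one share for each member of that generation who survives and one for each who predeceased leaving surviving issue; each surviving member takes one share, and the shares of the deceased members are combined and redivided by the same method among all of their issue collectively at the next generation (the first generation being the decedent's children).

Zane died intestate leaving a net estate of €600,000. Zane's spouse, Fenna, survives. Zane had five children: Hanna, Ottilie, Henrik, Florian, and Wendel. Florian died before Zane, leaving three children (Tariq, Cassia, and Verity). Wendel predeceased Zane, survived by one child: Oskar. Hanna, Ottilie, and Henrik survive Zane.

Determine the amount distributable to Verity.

Fenna first takes €150,000, leaving a balance of €450,000. Fenna then takes two-fifths of the balance (€180,000), for a total of €330,000. The remaining €270,000 passes to the descendants.
The descendants' portion (€270,000) is divided at the children's generation into 5 shares of €54,000. Hanna, Ottilie, and Henrik each take €54,000. The 2 shares of the deceased (Florian and Wendel) are combined into a pool of €108,000.
That pool (€108,000) is divided at the grandchildren's generation equally among Tariq, Cassia, Verity, and Oskar: €27,000 each.

Verity receives €27,000.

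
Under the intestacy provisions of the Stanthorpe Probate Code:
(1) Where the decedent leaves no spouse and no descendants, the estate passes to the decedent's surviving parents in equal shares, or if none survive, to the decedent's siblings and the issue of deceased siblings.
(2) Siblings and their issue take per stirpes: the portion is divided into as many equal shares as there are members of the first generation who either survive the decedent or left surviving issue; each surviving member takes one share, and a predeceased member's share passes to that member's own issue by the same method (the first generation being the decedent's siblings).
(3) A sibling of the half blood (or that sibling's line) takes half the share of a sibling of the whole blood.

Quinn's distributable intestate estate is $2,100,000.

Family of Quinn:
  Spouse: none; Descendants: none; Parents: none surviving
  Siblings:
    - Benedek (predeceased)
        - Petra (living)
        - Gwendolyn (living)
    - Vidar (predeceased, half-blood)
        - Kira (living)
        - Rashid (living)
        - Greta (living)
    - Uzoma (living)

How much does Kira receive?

The entire $2,100,000 passes to the siblings and their issue.
Counting each half-blood sibling's line as half a unit, there are 5/2 units in $2,100,000, so one unit is $840,000. Whole-blood lines (Benedek and Uzoma) take $840,000 each; half-blood lines (Vidar) take $420,000 each.
Benedek's share ($840,000) is divided into 2 shares of $420,000: Petra and Gwendolyn each take $420,000.
Vidar's share ($420,000) is divided into 3 shares of $140,000: Kira, Rashid, and Greta each take $140,000.

Kira receives $140,000.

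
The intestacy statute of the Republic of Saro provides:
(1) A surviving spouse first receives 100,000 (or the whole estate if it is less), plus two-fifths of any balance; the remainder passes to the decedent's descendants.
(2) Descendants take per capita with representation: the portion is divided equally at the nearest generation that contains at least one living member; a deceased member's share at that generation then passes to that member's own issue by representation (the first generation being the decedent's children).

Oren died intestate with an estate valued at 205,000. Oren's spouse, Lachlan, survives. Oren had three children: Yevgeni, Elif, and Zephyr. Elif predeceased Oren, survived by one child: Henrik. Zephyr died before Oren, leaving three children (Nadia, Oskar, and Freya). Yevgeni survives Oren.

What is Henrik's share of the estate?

Henrik receives 21,000.

Lachlan first takes 100,000, leaving a balance of 105,000. Lachlan then takes two-fifths of the balance (42,000), for a total of 142,000. The remaining 63,000 passes to the descendants.
The descendants' portion (63,000) is divided into 3 shares of 21,000: Yevgeni takes 21,000; Elif's 21,000 share passes to Elif's issue; Zephyr's 21,000 share passes to Zephyr's issue.
Elif's share (21,000) passes entirely to Henrik.
Zephyr's share (21,000) is divided into 3 shares of 7,000: Nadia, Oskar, and Freya each take 7,000.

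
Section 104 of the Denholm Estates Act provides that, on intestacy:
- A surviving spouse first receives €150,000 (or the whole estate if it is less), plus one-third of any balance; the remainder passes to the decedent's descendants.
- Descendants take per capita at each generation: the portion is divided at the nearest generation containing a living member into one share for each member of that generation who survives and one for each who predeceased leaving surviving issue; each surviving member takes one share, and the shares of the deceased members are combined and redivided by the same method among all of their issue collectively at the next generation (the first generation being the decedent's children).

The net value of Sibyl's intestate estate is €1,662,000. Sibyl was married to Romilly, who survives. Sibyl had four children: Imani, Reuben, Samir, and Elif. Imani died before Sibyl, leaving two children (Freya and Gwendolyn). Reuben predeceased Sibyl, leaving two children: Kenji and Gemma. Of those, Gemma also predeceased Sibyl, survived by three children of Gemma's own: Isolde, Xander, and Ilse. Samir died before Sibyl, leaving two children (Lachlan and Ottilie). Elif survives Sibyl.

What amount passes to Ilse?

Romilly first takes €150,000, leaving a balance of €1,512,000. Romilly then takes one-third of the balance (€504,000), for a total of €654,000. The remaining €1,008,000 passes to the descendants.
The descendants' portion (€1,008,000) is divided at the children's generation into 4 shares of €252,000. Elif takes €252,000. The 3 shares of the deceased (Imani, Reuben, and Samir) are combined into a pool of €756,000.
That pool (€756,000) is divided at the grandchildren's generation into 6 shares of €126,000. Freya, Gwendolyn, Kenji, Lachlan, and Ottilie each take €126,000. The remaining share for the deceased Gemma (€126,000) is carried to the next generation.
That pool (€126,000) is divided at the great-grandchildren's generation equally among Isolde, Xander, and Ilse: €42,000 each.

Ilse receives €42,000.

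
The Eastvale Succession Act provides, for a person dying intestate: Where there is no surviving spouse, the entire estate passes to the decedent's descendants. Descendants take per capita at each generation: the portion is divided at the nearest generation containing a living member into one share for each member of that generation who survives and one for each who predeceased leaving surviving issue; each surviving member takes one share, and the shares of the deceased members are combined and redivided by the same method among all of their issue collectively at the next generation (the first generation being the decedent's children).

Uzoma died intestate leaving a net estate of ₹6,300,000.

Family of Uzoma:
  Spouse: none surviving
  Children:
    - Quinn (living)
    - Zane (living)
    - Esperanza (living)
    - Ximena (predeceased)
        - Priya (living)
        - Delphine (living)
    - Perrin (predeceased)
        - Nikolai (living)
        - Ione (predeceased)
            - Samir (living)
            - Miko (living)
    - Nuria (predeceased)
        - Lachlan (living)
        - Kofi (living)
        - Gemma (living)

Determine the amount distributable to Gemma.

Gemma receives ₹450,000.

The entire ₹6,300,000 passes to the descendants.
That amount (₹6,300,000) is divided at the children's generation into 6 shares of ₹1,050,000. Quinn, Zane, and Esperanza each take ₹1,050,000. The 3 shares of the deceased (Ximena, Perrin, and Nuria) are combined into a pool of ₹3,150,000.
That pool (₹3,150,000) is divided at the grandchildren's generation into 7 shares of ₹450,000. Priya, Delphine, Nikolai, Lachlan, Kofi, and Gemma each take ₹450,000. The remaining share for the deceased Ione (₹450,000) is carried to the next generation.
That pool (₹450,000) is divided at the great-grandchildren's generation equally among Samir and Miko: ₹225,000 each.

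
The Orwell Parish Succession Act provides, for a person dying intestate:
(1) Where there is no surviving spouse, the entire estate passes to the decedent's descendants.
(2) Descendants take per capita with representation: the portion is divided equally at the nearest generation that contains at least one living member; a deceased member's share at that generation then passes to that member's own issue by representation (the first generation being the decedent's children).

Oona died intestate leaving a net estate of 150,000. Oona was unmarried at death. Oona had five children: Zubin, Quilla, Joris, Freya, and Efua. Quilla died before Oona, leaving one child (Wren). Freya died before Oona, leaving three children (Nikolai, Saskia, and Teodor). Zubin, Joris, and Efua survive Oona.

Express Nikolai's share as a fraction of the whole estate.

The entire 150,000 passes to the descendants.
That amount (150,000) is divided into 5 shares of 30,000: Zubin, Joris, and Efua each take 30,000; Quilla's 30,000 share passes to Quilla's issue; Freya's 30,000 share passes to Freya's issue.
Quilla's share (30,000) passes entirely to Wren.
Freya's share (30,000) is divided into 3 shares of 10,000: Nikolai, Saskia, and Teodor each take 10,000.

Nikolai receives 1/15 of the estate.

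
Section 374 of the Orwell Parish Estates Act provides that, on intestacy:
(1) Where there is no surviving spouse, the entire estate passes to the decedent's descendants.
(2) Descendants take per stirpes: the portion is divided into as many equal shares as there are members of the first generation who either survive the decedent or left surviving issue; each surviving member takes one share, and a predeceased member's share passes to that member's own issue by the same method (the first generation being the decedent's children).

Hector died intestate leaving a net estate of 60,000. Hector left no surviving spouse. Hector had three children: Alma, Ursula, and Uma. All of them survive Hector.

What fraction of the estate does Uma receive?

The entire 60,000 passes to the descendants.
That amount (60,000) is divided into 3 shares of 20,000: Alma, Ursula, and Uma each take 20,000.

Uma receives 1/3 of the estate.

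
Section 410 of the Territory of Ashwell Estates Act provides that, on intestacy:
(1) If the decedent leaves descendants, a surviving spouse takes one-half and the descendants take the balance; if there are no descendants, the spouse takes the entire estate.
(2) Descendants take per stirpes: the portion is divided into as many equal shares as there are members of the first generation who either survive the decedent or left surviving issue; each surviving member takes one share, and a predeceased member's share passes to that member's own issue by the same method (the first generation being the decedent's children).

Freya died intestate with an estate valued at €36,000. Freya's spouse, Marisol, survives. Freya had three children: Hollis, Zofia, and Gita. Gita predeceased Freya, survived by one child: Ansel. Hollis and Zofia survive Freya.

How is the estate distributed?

Marisol takes one-half of €36,000 = €18,000. The remaining €18,000 passes to the descendants.
The descendants' portion (€18,000) is divided into 3 shares of €6,000: Hollis and Zofia each take €6,000; Gita's €6,000 share passes to Gita's issue.
Gita's share (€6,000) passes entirely to Ansel.

Marisol: €18,000; Hollis: €6,000; Zofia: €6,000; Ansel: €6,000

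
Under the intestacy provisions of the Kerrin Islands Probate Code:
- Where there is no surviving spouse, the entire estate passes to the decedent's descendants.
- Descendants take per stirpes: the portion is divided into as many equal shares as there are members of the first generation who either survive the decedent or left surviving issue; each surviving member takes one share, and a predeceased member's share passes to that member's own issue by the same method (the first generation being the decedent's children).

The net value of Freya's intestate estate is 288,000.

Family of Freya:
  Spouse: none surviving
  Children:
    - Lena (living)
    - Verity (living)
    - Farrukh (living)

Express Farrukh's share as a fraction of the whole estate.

The entire 288,000 passes to the descendants.
That amount (288,000) is divided into 3 shares of 96,000: Lena, Verity, and Farrukh each take 96,000.

Farrukh receives 1/3 of the estate.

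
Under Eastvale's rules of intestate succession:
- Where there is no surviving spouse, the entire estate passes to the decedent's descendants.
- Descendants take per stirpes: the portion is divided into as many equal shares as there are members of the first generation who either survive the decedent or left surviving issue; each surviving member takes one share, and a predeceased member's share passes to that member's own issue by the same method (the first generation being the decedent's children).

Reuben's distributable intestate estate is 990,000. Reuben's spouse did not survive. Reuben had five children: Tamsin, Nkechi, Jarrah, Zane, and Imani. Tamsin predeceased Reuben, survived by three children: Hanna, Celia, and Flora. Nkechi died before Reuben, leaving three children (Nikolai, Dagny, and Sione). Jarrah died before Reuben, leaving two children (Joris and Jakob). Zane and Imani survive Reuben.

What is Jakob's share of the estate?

The entire 990,000 passes to the descendants.
That amount (990,000) is divided into 5 shares of 198,000: Zane and Imani each take 198,000; Tamsin's 198,000 share passes to Tamsin's issue; Nkechi's 198,000 share passes to Nkechi's issue; Jarrah's 198,000 share passes to Jarrah's issue.
Tamsin's share (198,000) is divided into 3 shares of 66,000: Hanna, Celia, and Flora each take 66,000.
Nkechi's share (198,000) is divided into 3 shares of 66,000: Nikolai, Dagny, and Sione each take 66,000.
Jarrah's share (198,000) is divided into 2 shares of 99,000: Joris and Jakob each take 99,000.

Jakob receives 99,000.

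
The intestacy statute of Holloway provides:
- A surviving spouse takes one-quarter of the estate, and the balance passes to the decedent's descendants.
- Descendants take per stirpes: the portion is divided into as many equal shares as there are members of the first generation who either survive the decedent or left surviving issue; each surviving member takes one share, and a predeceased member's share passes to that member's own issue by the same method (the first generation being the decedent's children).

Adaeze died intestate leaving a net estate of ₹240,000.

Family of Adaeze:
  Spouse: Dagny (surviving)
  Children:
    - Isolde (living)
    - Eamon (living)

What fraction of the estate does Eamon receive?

Dagny takes one-quarter of ₹240,000 = ₹60,000. The remaining ₹180,000 passes to the descendants.
The descendants' portion (₹180,000) is divided into 2 shares of ₹90,000: Isolde and Eamon each take ₹90,000.

Eamon receives 3/8 of the estate.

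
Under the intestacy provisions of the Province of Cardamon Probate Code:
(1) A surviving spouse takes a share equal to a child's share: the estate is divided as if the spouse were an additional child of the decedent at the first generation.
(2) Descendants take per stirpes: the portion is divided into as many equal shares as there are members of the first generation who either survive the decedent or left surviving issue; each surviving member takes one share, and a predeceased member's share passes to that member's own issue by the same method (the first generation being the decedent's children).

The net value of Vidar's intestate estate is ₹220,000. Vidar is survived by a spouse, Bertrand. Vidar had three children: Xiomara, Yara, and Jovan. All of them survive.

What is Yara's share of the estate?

Yara receives ₹55,000.

The spouse counts as an additional share at the children's level, so there are 4 primary shares of ₹55,000. Bertrand takes one such share (₹55,000).
The children's combined portion (₹165,000) is divided into 3 shares of ₹55,000: Xiomara, Yara, and Jovan each take ₹55,000.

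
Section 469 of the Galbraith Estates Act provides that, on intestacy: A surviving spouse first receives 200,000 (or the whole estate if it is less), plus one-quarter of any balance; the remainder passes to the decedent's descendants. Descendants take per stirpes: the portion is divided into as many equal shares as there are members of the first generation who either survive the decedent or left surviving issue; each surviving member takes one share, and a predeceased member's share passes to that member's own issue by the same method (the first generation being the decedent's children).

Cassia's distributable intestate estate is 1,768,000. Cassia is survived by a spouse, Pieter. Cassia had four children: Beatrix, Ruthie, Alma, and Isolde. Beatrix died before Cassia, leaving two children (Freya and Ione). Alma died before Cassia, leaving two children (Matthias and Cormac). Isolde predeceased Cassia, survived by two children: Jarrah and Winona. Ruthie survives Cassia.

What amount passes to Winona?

Winona receives 147,000.

Pieter first takes 200,000, leaving a balance of 1,568,000. Pieter then takes one-quarter of the balance (392,000), for a total of 592,000. The remaining 1,176,000 passes to the descendants.
The descendants' portion (1,176,000) is divided into 4 shares of 294,000: Ruthie takes 294,000; Beatrix's 294,000 share passes to Beatrix's issue; Alma's 294,000 share passes to Alma's issue; Isolde's 294,000 share passes to Isolde's issue.
Beatrix's share (294,000) is divided into 2 shares of 147,000: Freya and Ione each take 147,000.
Alma's share (294,000) is divided into 2 shares of 147,000: Matthias and Cormac each take 147,000.
Isolde's share (294,000) is divided into 2 shares of 147,000: Jarrah and Winona each take 147,000.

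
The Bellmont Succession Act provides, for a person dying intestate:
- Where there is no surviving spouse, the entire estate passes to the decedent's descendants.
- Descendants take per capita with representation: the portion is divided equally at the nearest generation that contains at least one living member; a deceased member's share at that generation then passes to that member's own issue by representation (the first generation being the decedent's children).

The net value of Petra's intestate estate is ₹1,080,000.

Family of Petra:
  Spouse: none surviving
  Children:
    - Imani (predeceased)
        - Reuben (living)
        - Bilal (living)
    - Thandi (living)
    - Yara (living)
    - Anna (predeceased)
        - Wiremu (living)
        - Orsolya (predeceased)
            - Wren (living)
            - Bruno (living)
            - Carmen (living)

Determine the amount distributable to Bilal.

The entire ₹1,080,000 passes to the descendants.
That amount (₹1,080,000) is divided into 4 shares of ₹270,000: Thandi and Yara each take ₹270,000; Imani's ₹270,000 share passes to Imani's issue; Anna's ₹270,000 share passes to Anna's issue.
Imani's share (₹270,000) is divided into 2 shares of ₹135,000: Reuben and Bilal each take ₹135,000.
Anna's share (₹270,000) is divided into 2 shares of ₹135,000: Wiremu takes ₹135,000; Orsolya's ₹135,000 share passes to Orsolya's issue.
Orsolya's share (₹135,000) is divided into 3 shares of ₹45,000: Wren, Bruno, and Carmen each take ₹45,000.

Bilal receives ₹135,000.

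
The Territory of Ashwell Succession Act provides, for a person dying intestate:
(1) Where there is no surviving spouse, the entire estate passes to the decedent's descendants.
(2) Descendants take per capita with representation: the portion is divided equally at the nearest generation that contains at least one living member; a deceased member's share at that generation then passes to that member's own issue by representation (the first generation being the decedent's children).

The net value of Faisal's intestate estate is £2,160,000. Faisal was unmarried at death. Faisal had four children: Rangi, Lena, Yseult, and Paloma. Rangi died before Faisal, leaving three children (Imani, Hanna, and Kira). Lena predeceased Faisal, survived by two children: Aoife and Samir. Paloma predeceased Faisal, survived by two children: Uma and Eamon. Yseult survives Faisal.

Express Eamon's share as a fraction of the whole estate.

The entire £2,160,000 passes to the descendants.
That amount (£2,160,000) is divided into 4 shares of £540,000: Yseult takes £540,000; Rangi's £540,000 share passes to Rangi's issue; Lena's £540,000 share passes to Lena's issue; Paloma's £540,000 share passes to Paloma's issue.
Rangi's share (£540,000) is divided into 3 shares of £180,000: Imani, Hanna, and Kira each take £180,000.
Lena's share (£540,000) is divided into 2 shares of £270,000: Aoife and Samir each take £270,000.
Paloma's share (£540,000) is divided into 2 shares of £270,000: Uma and Eamon each take £270,000.

Eamon receives 1/8 of the estate.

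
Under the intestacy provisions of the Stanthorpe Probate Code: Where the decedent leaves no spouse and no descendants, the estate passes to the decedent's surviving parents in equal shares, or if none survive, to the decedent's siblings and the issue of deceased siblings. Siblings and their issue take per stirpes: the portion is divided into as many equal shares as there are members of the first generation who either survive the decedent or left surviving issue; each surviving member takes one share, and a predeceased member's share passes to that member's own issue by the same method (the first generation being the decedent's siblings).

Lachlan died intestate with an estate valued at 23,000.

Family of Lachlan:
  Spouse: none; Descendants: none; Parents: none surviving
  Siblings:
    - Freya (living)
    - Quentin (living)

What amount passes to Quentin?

The entire 23,000 passes to the siblings and their issue.
That amount (23,000) is divided into 2 shares of 11,500: Freya and Quentin each take 11,500.

Quentin receives 11,500.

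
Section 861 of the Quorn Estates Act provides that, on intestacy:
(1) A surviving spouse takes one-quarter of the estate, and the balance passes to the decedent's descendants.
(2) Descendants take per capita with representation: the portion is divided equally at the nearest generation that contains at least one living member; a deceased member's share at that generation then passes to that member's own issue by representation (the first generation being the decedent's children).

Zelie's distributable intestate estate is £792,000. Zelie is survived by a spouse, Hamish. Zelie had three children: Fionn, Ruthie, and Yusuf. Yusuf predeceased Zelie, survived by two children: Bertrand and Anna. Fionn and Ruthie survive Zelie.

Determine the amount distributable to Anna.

Anna receives £99,000.

Hamish takes one-quarter of £792,000 = £198,000. The remaining £594,000 passes to the descendants.
The descendants' portion (£594,000) is divided into 3 shares of £198,000: Fionn and Ruthie each take £198,000; Yusuf's £198,000 share passes to Yusuf's issue.
Yusuf's share (£198,000) is divided into 2 shares of £99,000: Bertrand and Anna each take £99,000.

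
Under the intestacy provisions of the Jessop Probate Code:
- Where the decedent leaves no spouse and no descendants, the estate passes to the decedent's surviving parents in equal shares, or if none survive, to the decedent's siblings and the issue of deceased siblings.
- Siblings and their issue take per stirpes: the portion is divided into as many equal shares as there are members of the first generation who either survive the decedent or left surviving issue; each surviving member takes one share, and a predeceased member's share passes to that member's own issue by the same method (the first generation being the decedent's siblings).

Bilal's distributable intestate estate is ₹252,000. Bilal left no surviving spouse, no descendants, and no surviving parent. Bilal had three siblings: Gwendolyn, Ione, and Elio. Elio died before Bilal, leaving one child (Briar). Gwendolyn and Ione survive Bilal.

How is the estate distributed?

The entire ₹252,000 passes to the siblings and their issue.
That amount (₹252,000) is divided into 3 shares of ₹84,000: Gwendolyn and Ione each take ₹84,000; Elio's ₹84,000 share passes to Elio's issue.
Elio's share (₹84,000) passes entirely to Briar.

Gwendolyn: ₹84,000; Ione: ₹84,000; Briar: ₹84,000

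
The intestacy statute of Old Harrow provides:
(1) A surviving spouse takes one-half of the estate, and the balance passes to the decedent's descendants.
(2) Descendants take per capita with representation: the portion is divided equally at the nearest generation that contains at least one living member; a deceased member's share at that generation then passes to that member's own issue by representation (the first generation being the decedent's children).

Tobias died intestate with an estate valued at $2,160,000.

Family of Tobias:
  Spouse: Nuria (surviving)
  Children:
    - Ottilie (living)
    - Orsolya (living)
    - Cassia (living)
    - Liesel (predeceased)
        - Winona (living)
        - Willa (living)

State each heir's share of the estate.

Nuria takes one-half of $2,160,000 = $1,080,000. The remaining $1,080,000 passes to the descendants.
The descendants' portion ($1,080,000) is divided into 4 shares of $270,000: Ottilie, Orsolya, and Cassia each take $270,000; Liesel's $270,000 share passes to Liesel's issue.
Liesel's share ($270,000) is divided into 2 shares of $135,000: Winona and Willa each take $135,000.

Nuria: $1,080,000; Ottilie: $270,000; Orsolya: $270,000; Cassia: $270,000; Winona: $135,000; Willa: $135,000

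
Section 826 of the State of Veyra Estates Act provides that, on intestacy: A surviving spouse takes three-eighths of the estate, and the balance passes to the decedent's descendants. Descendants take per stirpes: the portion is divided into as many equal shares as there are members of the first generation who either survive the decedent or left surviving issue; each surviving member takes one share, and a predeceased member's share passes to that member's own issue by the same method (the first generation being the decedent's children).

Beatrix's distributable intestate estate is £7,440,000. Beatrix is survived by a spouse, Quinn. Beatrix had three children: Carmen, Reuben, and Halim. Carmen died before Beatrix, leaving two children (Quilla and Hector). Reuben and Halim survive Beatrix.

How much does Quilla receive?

Quinn takes three-eighths of £7,440,000 = £2,790,000. The remaining £4,650,000 passes to the descendants.
The descendants' portion (£4,650,000) is divided into 3 shares of £1,550,000: Reuben and Halim each take £1,550,000; Carmen's £1,550,000 share passes to Carmen's issue.
Carmen's share (£1,550,000) is divided into 2 shares of £775,000: Quilla and Hector each take £775,000.

Quilla receives £775,000.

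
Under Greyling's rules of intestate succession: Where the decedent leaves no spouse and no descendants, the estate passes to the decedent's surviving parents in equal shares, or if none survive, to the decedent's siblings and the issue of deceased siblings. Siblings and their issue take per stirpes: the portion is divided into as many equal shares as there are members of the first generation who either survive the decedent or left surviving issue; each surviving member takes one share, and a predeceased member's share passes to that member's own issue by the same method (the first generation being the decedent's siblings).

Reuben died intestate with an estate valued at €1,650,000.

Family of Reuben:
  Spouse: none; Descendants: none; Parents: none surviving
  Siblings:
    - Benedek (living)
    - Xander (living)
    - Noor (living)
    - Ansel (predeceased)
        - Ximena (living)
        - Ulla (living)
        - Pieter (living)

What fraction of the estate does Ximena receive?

The entire €1,650,000 passes to the siblings and their issue.
That amount (€1,650,000) is divided into 4 shares of €412,500: Benedek, Xander, and Noor each take €412,500; Ansel's €412,500 share passes to Ansel's issue.
Ansel's share (€412,500) is divided into 3 shares of €137,500: Ximena, Ulla, and Pieter each take €137,500.

Ximena receives 1/12 of the estate.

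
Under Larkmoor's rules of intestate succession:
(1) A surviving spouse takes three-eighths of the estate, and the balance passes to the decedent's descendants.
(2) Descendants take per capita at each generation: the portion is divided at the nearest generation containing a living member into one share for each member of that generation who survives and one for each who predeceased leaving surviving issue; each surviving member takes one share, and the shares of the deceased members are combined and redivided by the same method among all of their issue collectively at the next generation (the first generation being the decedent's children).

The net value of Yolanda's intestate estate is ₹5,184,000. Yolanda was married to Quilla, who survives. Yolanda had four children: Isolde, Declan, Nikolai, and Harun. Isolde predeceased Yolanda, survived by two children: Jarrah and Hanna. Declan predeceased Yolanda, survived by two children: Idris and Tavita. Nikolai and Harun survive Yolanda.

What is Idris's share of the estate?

Idris receives ₹405,000.

Quilla takes three-eighths of ₹5,184,000 = ₹1,944,000. The remaining ₹3,240,000 passes to the descendants.
The descendants' portion (₹3,240,000) is divided at the children's generation into 4 shares of ₹810,000. Nikolai and Harun each take ₹810,000. The 2 shares of the deceased (Isolde and Declan) are combined into a pool of ₹1,620,000.
That pool (₹1,620,000) is divided at the grandchildren's generation equally among Jarrah, Hanna, Idris, and Tavita: ₹405,000 each.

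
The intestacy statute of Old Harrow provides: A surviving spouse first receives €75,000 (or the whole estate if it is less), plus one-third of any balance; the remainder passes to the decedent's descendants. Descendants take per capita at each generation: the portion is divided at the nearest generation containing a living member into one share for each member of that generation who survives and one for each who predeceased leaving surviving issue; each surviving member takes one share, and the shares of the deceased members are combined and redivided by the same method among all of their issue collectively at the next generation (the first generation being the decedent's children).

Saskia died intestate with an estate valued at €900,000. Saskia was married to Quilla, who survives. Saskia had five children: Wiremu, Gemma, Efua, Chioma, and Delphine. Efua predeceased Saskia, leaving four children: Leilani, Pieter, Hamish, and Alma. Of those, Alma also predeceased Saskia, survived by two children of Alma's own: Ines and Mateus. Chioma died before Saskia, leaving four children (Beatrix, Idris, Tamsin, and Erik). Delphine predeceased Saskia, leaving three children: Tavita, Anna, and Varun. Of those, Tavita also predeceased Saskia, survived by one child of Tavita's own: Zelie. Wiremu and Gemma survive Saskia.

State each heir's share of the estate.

Quilla first takes €75,000, leaving a balance of €825,000. Quilla then takes one-third of the balance (€275,000), for a total of €350,000. The remaining €550,000 passes to the descendants.
The descendants' portion (€550,000) is divided at the children's generation into 5 shares of €110,000. Wiremu and Gemma each take €110,000. The 3 shares of the deceased (Efua, Chioma, and Delphine) are combined into a pool of €330,000.
That pool (€330,000) is divided at the grandchildren's generation into 11 shares of €30,000. Leilani, Pieter, Hamish, Beatrix, Idris, Tamsin, Erik, Anna, and Varun each take €30,000. The 2 shares of the deceased (Alma and Tavita) are combined into a pool of €60,000.
That pool (€60,000) is divided at the great-grandchildren's generation equally among Ines, Mateus, and Zelie: €20,000 each.

Quilla: €350,000; Wiremu: €110,000; Gemma: €110,000; Leilani: €30,000; Pieter: €30,000; Hamish: €30,000; Ines: €20,000; Mateus: €20,000; Beatrix: €30,000; Idris: €30,000; Tamsin: €30,000; Erik: €30,000; Zelie: €20,000; Anna: €30,000; Varun: €30,000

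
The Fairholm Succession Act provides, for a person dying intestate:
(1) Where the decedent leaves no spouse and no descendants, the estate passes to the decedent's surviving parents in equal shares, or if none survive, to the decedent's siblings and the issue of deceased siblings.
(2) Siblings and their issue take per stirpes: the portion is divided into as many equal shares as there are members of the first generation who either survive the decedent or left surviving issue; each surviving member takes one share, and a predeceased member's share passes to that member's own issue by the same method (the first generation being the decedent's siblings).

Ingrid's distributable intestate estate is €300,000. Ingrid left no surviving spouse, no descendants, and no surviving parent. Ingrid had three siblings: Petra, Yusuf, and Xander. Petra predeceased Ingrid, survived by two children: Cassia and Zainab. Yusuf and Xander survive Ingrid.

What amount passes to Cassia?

Cassia receives €50,000.

The entire €300,000 passes to the siblings and their issue.
That amount (€300,000) is divided into 3 shares of €100,000: Yusuf and Xander each take €100,000; Petra's €100,000 share passes to Petra's issue.
Petra's share (€100,000) is divided into 2 shares of €50,000: Cassia and Zainab each take €50,000.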